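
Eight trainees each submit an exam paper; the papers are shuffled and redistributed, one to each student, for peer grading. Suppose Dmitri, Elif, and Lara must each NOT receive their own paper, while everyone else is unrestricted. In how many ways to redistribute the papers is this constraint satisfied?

Inclusion-exclusion on the 3 forbidden self-matches:
Σ_{j=0}^{3} (-1)^j C(3,j)(8-j)!
= C(3,0)·8! - C(3,1)·7! + C(3,2)·6! - C(3,3)·5!
= 40320 - 15120 + 2160 - 120
= 27240

27240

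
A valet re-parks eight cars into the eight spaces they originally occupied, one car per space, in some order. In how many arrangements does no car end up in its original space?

14833

Recurrence: !8 = 7·(!7 + !6).
!8 = 7·(1854 + 265) = 7·2119 = 14833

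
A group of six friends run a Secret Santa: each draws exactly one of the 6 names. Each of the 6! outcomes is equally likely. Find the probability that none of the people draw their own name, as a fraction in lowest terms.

53/144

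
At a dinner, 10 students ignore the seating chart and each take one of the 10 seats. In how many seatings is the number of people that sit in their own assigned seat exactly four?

55650

Choose which 4 of the 10 are fixed: C(10,4) = 210.
The remaining 6 must be deranged: !6 = 265.
Total: 210 × 265 = 55650.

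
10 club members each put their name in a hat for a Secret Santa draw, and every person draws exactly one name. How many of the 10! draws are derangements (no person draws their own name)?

1334961

!10 is the nearest integer to 10!/e.
10! = 3628800, and 3628800/e ≈ 1334960.92, so !10 = 1334961.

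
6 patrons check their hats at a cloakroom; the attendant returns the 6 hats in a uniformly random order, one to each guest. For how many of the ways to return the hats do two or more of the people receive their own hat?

191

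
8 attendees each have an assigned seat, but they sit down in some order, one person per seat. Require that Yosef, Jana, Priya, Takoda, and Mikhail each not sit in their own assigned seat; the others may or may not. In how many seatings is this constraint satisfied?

Let A_j be the event that the j-th constrained one is fixed. By inclusion-exclusion over the 5 events:
Σ_{j=0}^{5} (-1)^j C(5,j)(8-j)!
= C(5,0)·8! - C(5,1)·7! + C(5,2)·6! - C(5,3)·5! + C(5,4)·4! - C(5,5)·3!
= 40320 - 25200 + 7200 - 1200 + 120 - 6
= 21234

21234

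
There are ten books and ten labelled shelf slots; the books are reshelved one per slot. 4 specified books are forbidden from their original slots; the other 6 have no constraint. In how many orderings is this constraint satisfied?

2399760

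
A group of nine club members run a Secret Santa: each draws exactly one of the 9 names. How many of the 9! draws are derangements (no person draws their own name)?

133496

!9 = 9! · Σ_{k=0}^{9} (-1)^k/k!
= 9! - 9!/1! + 9!/2! - 9!/3! + 9!/4! - 9!/5! + 9!/6! - 9!/7! + 9!/8! - 9!/9!
= 362880 - 362880 + 181440 - 60480 + 15120 - 3024 + 504 - 72 + 9 - 1
= 133496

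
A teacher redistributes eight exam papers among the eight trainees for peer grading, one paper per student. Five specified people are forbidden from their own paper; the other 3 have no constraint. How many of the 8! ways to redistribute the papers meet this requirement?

Let A_j be the event that the j-th constrained one is fixed. By inclusion-exclusion over the 5 events:
Σ_{j=0}^{5} (-1)^j C(5,j)(8-j)!
= C(5,0)·8! - C(5,1)·7! + C(5,2)·6! - C(5,3)·5! + C(5,4)·4! - C(5,5)·3!
= 40320 - 25200 + 7200 - 1200 + 120 - 6
= 21234

21234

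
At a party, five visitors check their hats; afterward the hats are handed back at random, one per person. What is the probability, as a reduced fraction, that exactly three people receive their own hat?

Favorable outcomes: C(5,3)·!2 = 10·1 = 10.
Total outcomes: 5! = 120.
Probability = 10/120 = 1/12.

1/12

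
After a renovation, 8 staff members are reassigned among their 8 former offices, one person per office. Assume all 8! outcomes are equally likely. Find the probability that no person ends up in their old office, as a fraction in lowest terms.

Favorable outcomes: !8 = 14833.
Total outcomes: 8! = 40320.
Probability = 14833/40320 = 2119/5760.

2119/5760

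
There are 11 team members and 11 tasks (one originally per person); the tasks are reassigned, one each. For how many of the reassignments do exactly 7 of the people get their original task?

2970

Choose which 7 of the 11 are fixed: C(11,7) = 330.
The other 4 form a derangement: !4 = 9.
Total: 330 × 9 = 2970.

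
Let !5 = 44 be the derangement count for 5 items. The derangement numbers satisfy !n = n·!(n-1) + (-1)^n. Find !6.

265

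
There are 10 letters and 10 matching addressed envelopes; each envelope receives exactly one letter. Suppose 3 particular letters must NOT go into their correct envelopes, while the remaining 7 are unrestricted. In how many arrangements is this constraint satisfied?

2656080

Let A_j be the event that the j-th constrained one is fixed. By inclusion-exclusion over the 3 events:
Σ_{j=0}^{3} (-1)^j C(3,j)(10-j)!
= C(3,0)·10! - C(3,1)·9! + C(3,2)·8! - C(3,3)·7!
= 3628800 - 1088640 + 120960 - 5040
= 2656080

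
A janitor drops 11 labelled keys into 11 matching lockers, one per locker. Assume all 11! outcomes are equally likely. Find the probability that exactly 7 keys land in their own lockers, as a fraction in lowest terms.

1/13440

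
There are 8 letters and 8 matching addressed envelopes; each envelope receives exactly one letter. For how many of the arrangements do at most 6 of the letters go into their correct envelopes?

40319

Sum C(8,i)·!(8-i) for i = 0..6:
  i=0: C(8,0)·!8 = 1·14833 = 14833
  i=1: C(8,1)·!7 = 8·1854 = 14832
  i=2: C(8,2)·!6 = 28·265 = 7420
  i=3: C(8,3)·!5 = 56·44 = 2464
  i=4: C(8,4)·!4 = 70·9 = 630
  i=5: C(8,5)·!3 = 56·2 = 112
  i=6: C(8,6)·!2 = 28·1 = 28
Total = 40319.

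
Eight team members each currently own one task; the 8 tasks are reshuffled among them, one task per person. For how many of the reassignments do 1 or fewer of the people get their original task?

# with exactly i fixed is C(8,i)·!(8-i); sum over i=0..1:
  i=0: C(8,0)·!8 = 1·14833 = 14833
  i=1: C(8,1)·!7 = 8·1854 = 14832
Total = 29665.

29665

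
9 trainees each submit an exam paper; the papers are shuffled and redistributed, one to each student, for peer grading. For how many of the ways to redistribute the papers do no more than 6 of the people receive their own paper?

362843

# with exactly i fixed is C(9,i)·!(9-i); sum over i=0..6:
  i=0: C(9,0)·!9 = 1·133496 = 133496
  i=1: C(9,1)·!8 = 9·14833 = 133497
  i=2: C(9,2)·!7 = 36·1854 = 66744
  i=3: C(9,3)·!6 = 84·265 = 22260
  i=4: C(9,4)·!5 = 126·44 = 5544
  i=5: C(9,5)·!4 = 126·9 = 1134
  i=6: C(9,6)·!3 = 84·2 = 168
Total = 362843.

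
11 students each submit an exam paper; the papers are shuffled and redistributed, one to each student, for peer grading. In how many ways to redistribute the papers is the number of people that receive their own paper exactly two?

7342280

Choose which 2 of the 11 are fixed: C(11,2) = 55.
The remaining 9 must be deranged: !9 = 133496.
Total: 55 × 133496 = 7342280.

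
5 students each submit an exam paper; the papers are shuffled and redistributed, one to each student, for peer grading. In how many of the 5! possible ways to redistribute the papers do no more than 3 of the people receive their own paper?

119

# with exactly i fixed is C(5,i)·!(5-i); sum over i=0..3:
  i=0: C(5,0)·!5 = 1·44 = 44
  i=1: C(5,1)·!4 = 5·9 = 45
  i=2: C(5,2)·!3 = 10·2 = 20
  i=3: C(5,3)·!2 = 10·1 = 10
Total = 119.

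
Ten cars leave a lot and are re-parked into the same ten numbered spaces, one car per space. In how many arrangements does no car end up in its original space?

Use !n = (n-1)(!(n-1) + !(n-2)).
!10 = 9·(133496 + 14833) = 9·148329 = 1334961

1334961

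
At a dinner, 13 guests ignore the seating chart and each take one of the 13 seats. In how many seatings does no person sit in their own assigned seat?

!13 is the nearest integer to 13!/e.
13! = 6227020800, and 6227020800/e ≈ 2290792932.07, so !13 = 2290792932.

2290792932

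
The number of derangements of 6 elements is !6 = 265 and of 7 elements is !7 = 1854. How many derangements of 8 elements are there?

14833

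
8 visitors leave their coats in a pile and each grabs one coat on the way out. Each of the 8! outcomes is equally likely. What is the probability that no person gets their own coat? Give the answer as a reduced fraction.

Favorable outcomes: !8 = 14833.
Total outcomes: 8! = 40320.
Probability = 14833/40320 = 2119/5760.

2119/5760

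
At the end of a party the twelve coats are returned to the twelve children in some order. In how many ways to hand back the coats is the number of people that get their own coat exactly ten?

66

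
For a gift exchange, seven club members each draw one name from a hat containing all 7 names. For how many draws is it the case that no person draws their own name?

1854

Recurrence: !7 = 6·(!6 + !5).
!7 = 6·(265 + 44) = 6·309 = 1854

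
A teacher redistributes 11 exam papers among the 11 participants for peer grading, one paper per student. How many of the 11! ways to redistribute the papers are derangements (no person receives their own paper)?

Recurrence: !11 = 10·(!10 + !9).
!11 = 10·(1334961 + 133496) = 10·1468457 = 14684570

14684570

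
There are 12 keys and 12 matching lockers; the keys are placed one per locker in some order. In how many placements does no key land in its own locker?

The subfactorial !12 = [12!/e] (nearest integer).
12! = 479001600, and 479001600/e ≈ 176214840.93, so !12 = 176214841.

176214841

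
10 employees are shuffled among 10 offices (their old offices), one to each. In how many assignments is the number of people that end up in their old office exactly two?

667485

Choose which 2 of the 10 are fixed: C(10,2) = 45.
The remaining 8 must be deranged: !8 = 14833.
Total: 45 × 14833 = 667485.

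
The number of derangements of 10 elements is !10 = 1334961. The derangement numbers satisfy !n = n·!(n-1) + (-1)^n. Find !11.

!11 = 11·1334961 - 1 = 14684570.

14684570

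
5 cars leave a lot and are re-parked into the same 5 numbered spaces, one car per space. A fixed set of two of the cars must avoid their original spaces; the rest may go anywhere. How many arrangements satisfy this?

78

Inclusion-exclusion on the 2 forbidden self-matches:
Σ_{j=0}^{2} (-1)^j C(2,j)(5-j)!
= C(2,0)·5! - C(2,1)·4! + C(2,2)·3!
= 120 - 48 + 6
= 78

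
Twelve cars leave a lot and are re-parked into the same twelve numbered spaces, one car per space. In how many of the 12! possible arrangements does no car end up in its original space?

By inclusion-exclusion, !12 = Σ (-1)^k · 12!/k! for k=0..12
= 12! - 12!/1! + 12!/2! - 12!/3! + 12!/4! - 12!/5! + 12!/6! - 12!/7! + 12!/8! - 12!/9! + 12!/10! - 12!/11! + 12!/12!
= 479001600 - 479001600 + 239500800 - 79833600 + 19958400 - 3991680 + 665280 - 95040 + 11880 - 1320 + 132 - 12 + 1
= 176214841

176214841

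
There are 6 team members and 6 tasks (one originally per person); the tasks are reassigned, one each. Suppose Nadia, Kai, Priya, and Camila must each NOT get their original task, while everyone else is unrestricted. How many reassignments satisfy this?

362

Let A_j be the event that the j-th constrained one is fixed. By inclusion-exclusion over the 4 events:
Σ_{j=0}^{4} (-1)^j C(4,j)(6-j)!
= C(4,0)·6! - C(4,1)·5! + C(4,2)·4! - C(4,3)·3! + C(4,4)·2!
= 720 - 480 + 144 - 24 + 2
= 362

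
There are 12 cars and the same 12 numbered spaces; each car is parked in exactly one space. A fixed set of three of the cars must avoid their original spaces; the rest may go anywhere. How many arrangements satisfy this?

369774720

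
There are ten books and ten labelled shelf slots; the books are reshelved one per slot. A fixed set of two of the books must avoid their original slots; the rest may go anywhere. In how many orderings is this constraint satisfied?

2943360

Inclusion-exclusion on the 2 forbidden self-matches:
Σ_{j=0}^{2} (-1)^j C(2,j)(10-j)!
= C(2,0)·10! - C(2,1)·9! + C(2,2)·8!
= 3628800 - 725760 + 40320
= 2943360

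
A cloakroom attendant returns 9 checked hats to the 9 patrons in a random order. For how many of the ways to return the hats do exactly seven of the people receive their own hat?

Pick the 7 fixed positions: C(9,7) = 36 ways.
The other 2 form a derangement: !2 = 1.
Total: 36 × 1 = 36.

36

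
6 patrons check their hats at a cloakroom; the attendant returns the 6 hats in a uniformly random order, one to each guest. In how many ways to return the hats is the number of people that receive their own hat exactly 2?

Pick the 2 fixed positions: C(6,2) = 15 ways.
The other 4 form a derangement: !4 = 9.
Total: 15 × 9 = 135.

135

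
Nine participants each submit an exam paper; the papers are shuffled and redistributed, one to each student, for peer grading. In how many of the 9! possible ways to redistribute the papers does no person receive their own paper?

133496

!9 is the nearest integer to 9!/e.
9! = 362880, and 362880/e ≈ 133496.09, so !9 = 133496.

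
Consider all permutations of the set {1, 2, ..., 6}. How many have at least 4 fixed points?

Sum C(6,i)·!(6-i) for i = 4..6:
  i=4: C(6,4)·!2 = 15·1 = 15
  i=5: C(6,5)·!1 = 6·0 = 0
  i=6: C(6,6)·!0 = 1·1 = 1
Total = 16.

16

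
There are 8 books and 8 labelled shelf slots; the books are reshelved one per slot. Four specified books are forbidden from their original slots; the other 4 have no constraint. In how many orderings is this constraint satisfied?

Let A_j be the event that the j-th constrained one is fixed. By inclusion-exclusion over the 4 events:
Σ_{j=0}^{4} (-1)^j C(4,j)(8-j)!
= C(4,0)·8! - C(4,1)·7! + C(4,2)·6! - C(4,3)·5! + C(4,4)·4!
= 40320 - 20160 + 4320 - 480 + 24
= 24024

24024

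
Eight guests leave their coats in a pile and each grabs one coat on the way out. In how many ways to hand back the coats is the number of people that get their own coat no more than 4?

Sum C(8,i)·!(8-i) for i = 0..4:
  i=0: C(8,0)·!8 = 1·14833 = 14833
  i=1: C(8,1)·!7 = 8·1854 = 14832
  i=2: C(8,2)·!6 = 28·265 = 7420
  i=3: C(8,3)·!5 = 56·44 = 2464
  i=4: C(8,4)·!4 = 70·9 = 630
Total = 40179.

40179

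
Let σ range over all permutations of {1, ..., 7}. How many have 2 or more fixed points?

1331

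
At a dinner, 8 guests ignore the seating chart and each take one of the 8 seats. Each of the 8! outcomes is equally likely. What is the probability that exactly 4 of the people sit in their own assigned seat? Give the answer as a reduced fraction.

1/64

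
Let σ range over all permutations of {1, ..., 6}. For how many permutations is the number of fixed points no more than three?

704

Sum C(6,i)·!(6-i) for i = 0..3:
  i=0: C(6,0)·!6 = 1·265 = 265
  i=1: C(6,1)·!5 = 6·44 = 264
  i=2: C(6,2)·!4 = 15·9 = 135
  i=3: C(6,3)·!3 = 20·2 = 40
Total = 704.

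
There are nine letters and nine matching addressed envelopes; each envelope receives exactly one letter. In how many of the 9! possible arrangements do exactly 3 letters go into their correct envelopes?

22260

Choose which 3 of the 9 are fixed: C(9,3) = 84.
The other 6 form a derangement: !6 = 265.
Total: 84 × 265 = 22260.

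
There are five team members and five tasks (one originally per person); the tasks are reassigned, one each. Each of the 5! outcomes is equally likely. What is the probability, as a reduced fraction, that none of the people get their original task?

Favorable outcomes: !5 = 44.
Total outcomes: 5! = 120.
Probability = 44/120 = 11/30.

11/30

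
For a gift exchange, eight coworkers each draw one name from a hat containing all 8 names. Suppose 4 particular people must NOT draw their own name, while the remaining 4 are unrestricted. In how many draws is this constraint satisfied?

Inclusion-exclusion on the 4 forbidden self-matches:
Σ_{j=0}^{4} (-1)^j C(4,j)(8-j)!
= C(4,0)·8! - C(4,1)·7! + C(4,2)·6! - C(4,3)·5! + C(4,4)·4!
= 40320 - 20160 + 4320 - 480 + 24
= 24024

24024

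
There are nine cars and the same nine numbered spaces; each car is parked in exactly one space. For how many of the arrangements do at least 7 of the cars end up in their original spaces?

# with exactly i fixed is C(9,i)·!(9-i); sum over i=7..9:
  i=7: C(9,7)·!2 = 36·1 = 36
  i=8: C(9,8)·!1 = 9·0 = 0
  i=9: C(9,9)·!0 = 1·1 = 1
Total = 37.

37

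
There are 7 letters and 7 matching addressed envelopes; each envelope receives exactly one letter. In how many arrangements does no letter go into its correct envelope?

1854

By inclusion-exclusion, !7 = Σ (-1)^k · 7!/k! for k=0..7
= 7! - 7!/1! + 7!/2! - 7!/3! + 7!/4! - 7!/5! + 7!/6! - 7!/7!
= 5040 - 5040 + 2520 - 840 + 210 - 42 + 7 - 1
= 1854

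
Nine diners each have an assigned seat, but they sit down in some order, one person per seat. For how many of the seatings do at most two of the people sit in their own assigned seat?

333737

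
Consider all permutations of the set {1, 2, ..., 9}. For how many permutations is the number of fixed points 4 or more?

Sum C(9,i)·!(9-i) for i = 4..9:
  i=4: C(9,4)·!5 = 126·44 = 5544
  i=5: C(9,5)·!4 = 126·9 = 1134
  i=6: C(9,6)·!3 = 84·2 = 168
  i=7: C(9,7)·!2 = 36·1 = 36
  i=8: C(9,8)·!1 = 9·0 = 0
  i=9: C(9,9)·!0 = 1·1 = 1
Total = 6883.

6883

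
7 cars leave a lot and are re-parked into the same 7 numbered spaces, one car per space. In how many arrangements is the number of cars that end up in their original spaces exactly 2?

924

Pick the 2 fixed positions: C(7,2) = 21 ways.
The remaining 5 must be deranged: !5 = 44.
Total: 21 × 44 = 924.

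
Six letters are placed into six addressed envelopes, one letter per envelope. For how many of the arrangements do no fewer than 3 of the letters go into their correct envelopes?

56

# with exactly i fixed is C(6,i)·!(6-i); sum over i=3..6:
  i=3: C(6,3)·!3 = 20·2 = 40
  i=4: C(6,4)·!2 = 15·1 = 15
  i=5: C(6,5)·!1 = 6·0 = 0
  i=6: C(6,6)·!0 = 1·1 = 1
Total = 56.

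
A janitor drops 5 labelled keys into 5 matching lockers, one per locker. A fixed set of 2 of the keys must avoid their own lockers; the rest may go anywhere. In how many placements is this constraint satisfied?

78

Let A_j be the event that the j-th constrained one is fixed. By inclusion-exclusion over the 2 events:
Σ_{j=0}^{2} (-1)^j C(2,j)(5-j)!
= C(2,0)·5! - C(2,1)·4! + C(2,2)·3!
= 120 - 48 + 6
= 78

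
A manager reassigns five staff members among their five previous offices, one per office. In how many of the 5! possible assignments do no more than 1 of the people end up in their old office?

89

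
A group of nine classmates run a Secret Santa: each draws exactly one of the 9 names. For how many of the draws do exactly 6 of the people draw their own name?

Pick the 6 fixed positions: C(9,6) = 84 ways.
The other 3 form a derangement: !3 = 2.
Total: 84 × 2 = 168.

168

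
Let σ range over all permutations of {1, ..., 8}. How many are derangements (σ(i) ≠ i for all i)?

14833

!8 = 8! · Σ_{k=0}^{8} (-1)^k/k!
= 8! - 8!/1! + 8!/2! - 8!/3! + 8!/4! - 8!/5! + 8!/6! - 8!/7! + 8!/8!
= 40320 - 40320 + 20160 - 6720 + 1680 - 336 + 56 - 8 + 1
= 14833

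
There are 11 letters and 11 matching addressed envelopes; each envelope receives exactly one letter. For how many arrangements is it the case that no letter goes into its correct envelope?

14684570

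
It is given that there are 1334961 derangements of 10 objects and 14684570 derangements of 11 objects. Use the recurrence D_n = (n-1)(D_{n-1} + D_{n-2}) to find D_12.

D_12 = (12-1)·(D_11 + D_10) = 11·(14684570 + 1334961) = 11·16019531 = 176214841.

176214841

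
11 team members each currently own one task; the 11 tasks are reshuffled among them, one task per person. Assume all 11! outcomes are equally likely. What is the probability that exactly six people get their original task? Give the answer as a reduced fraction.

11/21600

Favorable outcomes: C(11,6)·!5 = 462·44 = 20328.
Total outcomes: 11! = 39916800.
Probability = 20328/39916800 = 11/21600.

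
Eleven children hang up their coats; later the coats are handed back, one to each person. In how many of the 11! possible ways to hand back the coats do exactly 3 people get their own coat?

Choose which 3 of the 11 are fixed: C(11,3) = 165.
The other 8 form a derangement: !8 = 14833.
Total: 165 × 14833 = 2447445.

2447445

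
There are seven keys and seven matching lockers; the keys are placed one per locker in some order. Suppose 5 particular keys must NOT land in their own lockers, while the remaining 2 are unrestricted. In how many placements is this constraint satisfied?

2428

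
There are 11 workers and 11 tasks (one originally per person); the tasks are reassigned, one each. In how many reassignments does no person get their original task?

14684570

By inclusion-exclusion, !11 = Σ (-1)^k · 11!/k! for k=0..11
= 11! - 11!/1! + 11!/2! - 11!/3! + 11!/4! - 11!/5! + 11!/6! - 11!/7! + 11!/8! - 11!/9! + 11!/10! - 11!/11!
= 39916800 - 39916800 + 19958400 - 6652800 + 1663200 - 332640 + 55440 - 7920 + 990 - 110 + 11 - 1
= 14684570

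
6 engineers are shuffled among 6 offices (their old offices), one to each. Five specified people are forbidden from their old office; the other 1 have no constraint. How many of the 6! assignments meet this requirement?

Let A_j be the event that the j-th constrained one is fixed. By inclusion-exclusion over the 5 events:
Σ_{j=0}^{5} (-1)^j C(5,j)(6-j)!
= C(5,0)·6! - C(5,1)·5! + C(5,2)·4! - C(5,3)·3! + C(5,4)·2! - C(5,5)·1!
= 720 - 600 + 240 - 60 + 10 - 1
= 309

309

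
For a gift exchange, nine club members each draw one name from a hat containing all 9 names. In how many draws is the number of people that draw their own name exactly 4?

5544

Pick the 4 fixed positions: C(9,4) = 126 ways.
The other 5 form a derangement: !5 = 44.
Total: 126 × 44 = 5544.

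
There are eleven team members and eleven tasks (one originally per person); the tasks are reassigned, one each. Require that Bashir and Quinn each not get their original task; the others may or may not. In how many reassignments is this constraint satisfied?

33022080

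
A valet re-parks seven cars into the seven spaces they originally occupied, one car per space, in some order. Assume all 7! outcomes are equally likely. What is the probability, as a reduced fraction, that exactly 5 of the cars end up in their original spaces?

1/240

Favorable outcomes: C(7,5)·!2 = 21·1 = 21.
Total outcomes: 7! = 5040.
Probability = 21/5040 = 1/240.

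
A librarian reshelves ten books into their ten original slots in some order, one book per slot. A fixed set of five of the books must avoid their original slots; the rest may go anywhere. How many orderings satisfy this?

2170680

Let A_j be the event that the j-th constrained one is fixed. By inclusion-exclusion over the 5 events:
Σ_{j=0}^{5} (-1)^j C(5,j)(10-j)!
= C(5,0)·10! - C(5,1)·9! + C(5,2)·8! - C(5,3)·7! + C(5,4)·6! - C(5,5)·5!
= 3628800 - 1814400 + 403200 - 50400 + 3600 - 120
= 2170680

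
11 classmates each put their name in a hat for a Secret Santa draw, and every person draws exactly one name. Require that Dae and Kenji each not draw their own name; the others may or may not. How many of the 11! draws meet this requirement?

Let A_j be the event that the j-th constrained one is fixed. By inclusion-exclusion over the 2 events:
Σ_{j=0}^{2} (-1)^j C(2,j)(11-j)!
= C(2,0)·11! - C(2,1)·10! + C(2,2)·9!
= 39916800 - 7257600 + 362880
= 33022080

33022080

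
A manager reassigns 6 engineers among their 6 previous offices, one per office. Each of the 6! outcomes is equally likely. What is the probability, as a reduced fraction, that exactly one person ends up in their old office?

Favorable outcomes: C(6,1)·!5 = 6·44 = 264.
Total outcomes: 6! = 720.
Probability = 264/720 = 11/30.

11/30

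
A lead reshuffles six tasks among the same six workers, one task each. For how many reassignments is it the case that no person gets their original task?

!6 = 6! · Σ_{k=0}^{6} (-1)^k/k!
= 6! - 6!/1! + 6!/2! - 6!/3! + 6!/4! - 6!/5! + 6!/6!
= 720 - 720 + 360 - 120 + 30 - 6 + 1
= 265

265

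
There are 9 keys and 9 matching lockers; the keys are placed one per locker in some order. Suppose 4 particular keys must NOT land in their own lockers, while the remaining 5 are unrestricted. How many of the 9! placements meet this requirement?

229080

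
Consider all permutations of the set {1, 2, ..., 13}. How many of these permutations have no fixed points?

The subfactorial !13 = [13!/e] (nearest integer).
13! = 6227020800, and 6227020800/e ≈ 2290792932.07, so !13 = 2290792932.

2290792932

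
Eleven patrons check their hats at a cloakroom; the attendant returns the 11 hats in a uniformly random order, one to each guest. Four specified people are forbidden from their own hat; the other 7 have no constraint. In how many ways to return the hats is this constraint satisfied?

27422640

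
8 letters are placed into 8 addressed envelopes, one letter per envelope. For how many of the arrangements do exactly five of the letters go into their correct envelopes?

Choose which 5 of the 8 are fixed: C(8,5) = 56.
The other 3 form a derangement: !3 = 2.
Total: 56 × 2 = 112.

112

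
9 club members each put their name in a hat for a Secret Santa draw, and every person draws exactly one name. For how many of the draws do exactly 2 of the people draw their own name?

66744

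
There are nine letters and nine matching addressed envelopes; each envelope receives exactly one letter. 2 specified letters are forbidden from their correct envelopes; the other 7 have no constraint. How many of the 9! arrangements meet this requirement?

287280

Let A_j be the event that the j-th constrained one is fixed. By inclusion-exclusion over the 2 events:
Σ_{j=0}^{2} (-1)^j C(2,j)(9-j)!
= C(2,0)·9! - C(2,1)·8! + C(2,2)·7!
= 362880 - 80640 + 5040
= 287280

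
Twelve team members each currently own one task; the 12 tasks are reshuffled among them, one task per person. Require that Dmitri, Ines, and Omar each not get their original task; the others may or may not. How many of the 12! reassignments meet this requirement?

Let A_j be the event that the j-th constrained one is fixed. By inclusion-exclusion over the 3 events:
Σ_{j=0}^{3} (-1)^j C(3,j)(12-j)!
= C(3,0)·12! - C(3,1)·11! + C(3,2)·10! - C(3,3)·9!
= 479001600 - 119750400 + 10886400 - 362880
= 369774720

369774720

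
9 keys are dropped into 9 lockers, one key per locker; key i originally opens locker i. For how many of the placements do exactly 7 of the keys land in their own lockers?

Choose which 7 of the 9 are fixed: C(9,7) = 36.
The remaining 2 must be deranged: !2 = 1.
Total: 36 × 1 = 36.

36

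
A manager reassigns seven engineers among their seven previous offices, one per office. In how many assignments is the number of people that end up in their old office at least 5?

22

Sum C(7,i)·!(7-i) for i = 5..7:
  i=5: C(7,5)·!2 = 21·1 = 21
  i=6: C(7,6)·!1 = 7·0 = 0
  i=7: C(7,7)·!0 = 1·1 = 1
Total = 22.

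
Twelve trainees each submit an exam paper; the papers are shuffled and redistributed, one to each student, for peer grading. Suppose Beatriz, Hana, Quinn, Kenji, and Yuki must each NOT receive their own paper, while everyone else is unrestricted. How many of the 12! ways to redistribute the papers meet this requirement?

Let A_j be the event that the j-th constrained one is fixed. By inclusion-exclusion over the 5 events:
Σ_{j=0}^{5} (-1)^j C(5,j)(12-j)!
= C(5,0)·12! - C(5,1)·11! + C(5,2)·10! - C(5,3)·9! + C(5,4)·8! - C(5,5)·7!
= 479001600 - 199584000 + 36288000 - 3628800 + 201600 - 5040
= 312273360

312273360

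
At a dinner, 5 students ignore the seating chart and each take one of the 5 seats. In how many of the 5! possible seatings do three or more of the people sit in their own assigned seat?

11

Sum C(5,i)·!(5-i) for i = 3..5:
  i=3: C(5,3)·!2 = 10·1 = 10
  i=4: C(5,4)·!1 = 5·0 = 0
  i=5: C(5,5)·!0 = 1·1 = 1
Total = 11.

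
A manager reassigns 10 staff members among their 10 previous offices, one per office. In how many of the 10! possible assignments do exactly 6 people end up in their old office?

1890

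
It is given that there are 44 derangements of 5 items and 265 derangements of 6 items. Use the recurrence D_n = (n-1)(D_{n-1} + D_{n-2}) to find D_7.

1854

D_7 = (7-1)·(D_6 + D_5) = 6·(265 + 44) = 6·309 = 1854.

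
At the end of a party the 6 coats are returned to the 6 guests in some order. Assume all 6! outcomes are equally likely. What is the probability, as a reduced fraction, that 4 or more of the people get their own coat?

Favorable outcomes: Σ_{i≥4} C(6,i)·!(6-i) = 15·1 + 6·0 + 1·1 = 16.
Total outcomes: 6! = 720.
Probability = 16/720 = 1/45.

1/45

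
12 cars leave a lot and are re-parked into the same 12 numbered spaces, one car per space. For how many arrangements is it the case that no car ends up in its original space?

176214841

!12 is the nearest integer to 12!/e.
12! = 479001600, and 479001600/e ≈ 176214840.93, so !12 = 176214841.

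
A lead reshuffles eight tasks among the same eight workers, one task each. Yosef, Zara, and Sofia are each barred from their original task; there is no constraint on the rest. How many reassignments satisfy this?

Inclusion-exclusion on the 3 forbidden self-matches:
Σ_{j=0}^{3} (-1)^j C(3,j)(8-j)!
= C(3,0)·8! - C(3,1)·7! + C(3,2)·6! - C(3,3)·5!
= 40320 - 15120 + 2160 - 120
= 27240

27240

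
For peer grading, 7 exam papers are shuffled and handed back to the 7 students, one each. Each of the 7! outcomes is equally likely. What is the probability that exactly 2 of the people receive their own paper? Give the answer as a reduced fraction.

11/60

Favorable outcomes: C(7,2)·!5 = 21·44 = 924.
Total outcomes: 7! = 5040.
Probability = 924/5040 = 11/60.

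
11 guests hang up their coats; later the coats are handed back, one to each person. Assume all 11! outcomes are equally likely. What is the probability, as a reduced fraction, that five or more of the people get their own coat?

Favorable outcomes: Σ_{i≥5} C(11,i)·!(11-i) = 462·265 + 462·44 + 330·9 + 165·2 + 55·1 + 11·0 + 1·1 = 146114.
Total outcomes: 11! = 39916800.
Probability = 146114/39916800 = 73057/19958400.

73057/19958400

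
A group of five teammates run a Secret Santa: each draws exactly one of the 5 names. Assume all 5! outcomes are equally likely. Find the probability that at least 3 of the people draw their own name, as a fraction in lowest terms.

Favorable outcomes: Σ_{i≥3} C(5,i)·!(5-i) = 10·1 + 5·0 + 1·1 = 11.
Total outcomes: 5! = 120.
Probability = 11/120 = 11/120.

11/120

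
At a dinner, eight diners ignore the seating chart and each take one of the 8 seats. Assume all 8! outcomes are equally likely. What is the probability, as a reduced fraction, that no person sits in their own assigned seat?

Favorable outcomes: !8 = 14833.
Total outcomes: 8! = 40320.
Probability = 14833/40320 = 2119/5760.

2119/5760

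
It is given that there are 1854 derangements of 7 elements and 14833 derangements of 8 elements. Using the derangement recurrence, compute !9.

133496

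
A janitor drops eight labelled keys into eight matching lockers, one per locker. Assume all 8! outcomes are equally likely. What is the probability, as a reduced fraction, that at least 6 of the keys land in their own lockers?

Favorable outcomes: Σ_{i≥6} C(8,i)·!(8-i) = 28·1 + 8·0 + 1·1 = 29.
Total outcomes: 8! = 40320.
Probability = 29/40320 = 29/40320.

29/40320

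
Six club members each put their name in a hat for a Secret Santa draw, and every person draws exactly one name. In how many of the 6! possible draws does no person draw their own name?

265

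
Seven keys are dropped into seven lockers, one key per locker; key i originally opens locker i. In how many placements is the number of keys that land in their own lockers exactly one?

1855

Pick the single fixed position: C(7,1) = 7 ways.
The remaining 6 must be deranged: !6 = 265.
Total: 7 × 265 = 1855.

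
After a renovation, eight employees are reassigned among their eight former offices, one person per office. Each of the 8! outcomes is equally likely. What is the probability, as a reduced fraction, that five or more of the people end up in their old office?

47/13440

Favorable outcomes: Σ_{i≥5} C(8,i)·!(8-i) = 56·2 + 28·1 + 8·0 + 1·1 = 141.
Total outcomes: 8! = 40320.
Probability = 141/40320 = 47/13440.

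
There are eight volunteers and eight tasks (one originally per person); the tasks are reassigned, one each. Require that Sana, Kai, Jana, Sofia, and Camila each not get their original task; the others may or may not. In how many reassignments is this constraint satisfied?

21234

Inclusion-exclusion on the 5 forbidden self-matches:
Σ_{j=0}^{5} (-1)^j C(5,j)(8-j)!
= C(5,0)·8! - C(5,1)·7! + C(5,2)·6! - C(5,3)·5! + C(5,4)·4! - C(5,5)·3!
= 40320 - 25200 + 7200 - 1200 + 120 - 6
= 21234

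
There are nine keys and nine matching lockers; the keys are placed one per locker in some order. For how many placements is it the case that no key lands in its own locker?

The subfactorial !9 = [9!/e] (nearest integer).
9! = 362880, and 362880/e ≈ 133496.09, so !9 = 133496.

133496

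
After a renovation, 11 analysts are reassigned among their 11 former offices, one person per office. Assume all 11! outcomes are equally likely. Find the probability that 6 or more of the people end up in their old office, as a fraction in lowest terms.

Favorable outcomes: Σ_{i≥6} C(11,i)·!(11-i) = 462·44 + 330·9 + 165·2 + 55·1 + 11·0 + 1·1 = 23684.
Total outcomes: 11! = 39916800.
Probability = 23684/39916800 = 5921/9979200.

5921/9979200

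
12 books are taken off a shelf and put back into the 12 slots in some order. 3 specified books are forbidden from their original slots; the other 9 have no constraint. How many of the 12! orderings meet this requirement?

369774720

Inclusion-exclusion on the 3 forbidden self-matches:
Σ_{j=0}^{3} (-1)^j C(3,j)(12-j)!
= C(3,0)·12! - C(3,1)·11! + C(3,2)·10! - C(3,3)·9!
= 479001600 - 119750400 + 10886400 - 362880
= 369774720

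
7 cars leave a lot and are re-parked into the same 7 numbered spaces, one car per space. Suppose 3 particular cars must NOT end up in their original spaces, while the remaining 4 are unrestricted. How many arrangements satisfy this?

3216

Inclusion-exclusion on the 3 forbidden self-matches:
Σ_{j=0}^{3} (-1)^j C(3,j)(7-j)!
= C(3,0)·7! - C(3,1)·6! + C(3,2)·5! - C(3,3)·4!
= 5040 - 2160 + 360 - 24
= 3216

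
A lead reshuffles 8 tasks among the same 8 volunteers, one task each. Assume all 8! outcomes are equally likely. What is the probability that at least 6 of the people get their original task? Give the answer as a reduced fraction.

Favorable outcomes: Σ_{i≥6} C(8,i)·!(8-i) = 28·1 + 8·0 + 1·1 = 29.
Total outcomes: 8! = 40320.
Probability = 29/40320 = 29/40320.

29/40320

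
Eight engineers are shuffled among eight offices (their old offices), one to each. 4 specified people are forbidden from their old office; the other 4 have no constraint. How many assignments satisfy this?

24024

Inclusion-exclusion on the 4 forbidden self-matches:
Σ_{j=0}^{4} (-1)^j C(4,j)(8-j)!
= C(4,0)·8! - C(4,1)·7! + C(4,2)·6! - C(4,3)·5! + C(4,4)·4!
= 40320 - 20160 + 4320 - 480 + 24
= 24024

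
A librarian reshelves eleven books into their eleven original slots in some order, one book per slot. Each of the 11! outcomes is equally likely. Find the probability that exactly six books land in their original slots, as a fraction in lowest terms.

11/21600

Favorable outcomes: C(11,6)·!5 = 462·44 = 20328.
Total outcomes: 11! = 39916800.
Probability = 20328/39916800 = 11/21600.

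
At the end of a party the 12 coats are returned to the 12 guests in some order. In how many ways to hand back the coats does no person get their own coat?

!12 = 12! · Σ_{k=0}^{12} (-1)^k/k!
= 12! - 12!/1! + 12!/2! - 12!/3! + 12!/4! - 12!/5! + 12!/6! - 12!/7! + 12!/8! - 12!/9! + 12!/10! - 12!/11! + 12!/12!
= 479001600 - 479001600 + 239500800 - 79833600 + 19958400 - 3991680 + 665280 - 95040 + 11880 - 1320 + 132 - 12 + 1
= 176214841

176214841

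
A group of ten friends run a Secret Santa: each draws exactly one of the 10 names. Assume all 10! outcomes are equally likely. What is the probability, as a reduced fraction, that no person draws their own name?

Favorable outcomes: !10 = 1334961.
Total outcomes: 10! = 3628800.
Probability = 1334961/3628800 = 16481/44800.

16481/44800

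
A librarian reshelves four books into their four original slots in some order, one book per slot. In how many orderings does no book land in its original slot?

9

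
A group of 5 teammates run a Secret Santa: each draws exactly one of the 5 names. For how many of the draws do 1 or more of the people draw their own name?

# with exactly i fixed is C(5,i)·!(5-i); sum over i=1..5:
  i=1: C(5,1)·!4 = 5·9 = 45
  i=2: C(5,2)·!3 = 10·2 = 20
  i=3: C(5,3)·!2 = 10·1 = 10
  i=4: C(5,4)·!1 = 5·0 = 0
  i=5: C(5,5)·!0 = 1·1 = 1
Total = 76.

76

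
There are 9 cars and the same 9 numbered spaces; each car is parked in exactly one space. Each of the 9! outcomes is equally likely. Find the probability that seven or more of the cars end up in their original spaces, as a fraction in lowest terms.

Favorable outcomes: Σ_{i≥7} C(9,i)·!(9-i) = 36·1 + 9·0 + 1·1 = 37.
Total outcomes: 9! = 362880.
Probability = 37/362880 = 37/362880.

37/362880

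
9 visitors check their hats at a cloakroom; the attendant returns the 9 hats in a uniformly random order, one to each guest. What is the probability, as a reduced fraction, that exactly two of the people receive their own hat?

Favorable outcomes: C(9,2)·!7 = 36·1854 = 66744.
Total outcomes: 9! = 362880.
Probability = 66744/362880 = 103/560.

103/560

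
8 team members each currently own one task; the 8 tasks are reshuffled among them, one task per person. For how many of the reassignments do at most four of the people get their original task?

40179

# with exactly i fixed is C(8,i)·!(8-i); sum over i=0..4:
  i=0: C(8,0)·!8 = 1·14833 = 14833
  i=1: C(8,1)·!7 = 8·1854 = 14832
  i=2: C(8,2)·!6 = 28·265 = 7420
  i=3: C(8,3)·!5 = 56·44 = 2464
  i=4: C(8,4)·!4 = 70·9 = 630
Total = 40179.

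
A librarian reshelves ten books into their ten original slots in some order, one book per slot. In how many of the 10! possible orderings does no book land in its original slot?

Use !n = n·!(n-1) + (-1)^n.
!10 = 10·133496 + 1 = 1334961

1334961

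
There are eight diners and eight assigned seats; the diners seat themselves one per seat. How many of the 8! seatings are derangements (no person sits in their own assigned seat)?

14833

Recurrence: !8 = 8·!7 + (-1)^8.
!8 = 8·1854 + 1 = 14833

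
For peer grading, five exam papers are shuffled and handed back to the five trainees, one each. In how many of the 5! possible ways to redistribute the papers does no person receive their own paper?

44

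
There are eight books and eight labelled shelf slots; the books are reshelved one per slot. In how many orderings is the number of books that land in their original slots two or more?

# with exactly i fixed is C(8,i)·!(8-i); sum over i=2..8:
  i=2: C(8,2)·!6 = 28·265 = 7420
  i=3: C(8,3)·!5 = 56·44 = 2464
  i=4: C(8,4)·!4 = 70·9 = 630
  i=5: C(8,5)·!3 = 56·2 = 112
  i=6: C(8,6)·!2 = 28·1 = 28
  i=7: C(8,7)·!1 = 8·0 = 0
  i=8: C(8,8)·!0 = 1·1 = 1
Total = 10655.

10655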